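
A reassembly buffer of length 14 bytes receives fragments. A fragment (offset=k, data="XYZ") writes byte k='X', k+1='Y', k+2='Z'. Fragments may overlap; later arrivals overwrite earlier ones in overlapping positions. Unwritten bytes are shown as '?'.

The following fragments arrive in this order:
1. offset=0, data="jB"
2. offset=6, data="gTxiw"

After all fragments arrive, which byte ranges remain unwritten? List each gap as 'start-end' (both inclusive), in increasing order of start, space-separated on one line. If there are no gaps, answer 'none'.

Answer: 2-5 11-13

Derivation:
Fragment 1: offset=0 len=2
Fragment 2: offset=6 len=5
Gaps: 2-5 11-13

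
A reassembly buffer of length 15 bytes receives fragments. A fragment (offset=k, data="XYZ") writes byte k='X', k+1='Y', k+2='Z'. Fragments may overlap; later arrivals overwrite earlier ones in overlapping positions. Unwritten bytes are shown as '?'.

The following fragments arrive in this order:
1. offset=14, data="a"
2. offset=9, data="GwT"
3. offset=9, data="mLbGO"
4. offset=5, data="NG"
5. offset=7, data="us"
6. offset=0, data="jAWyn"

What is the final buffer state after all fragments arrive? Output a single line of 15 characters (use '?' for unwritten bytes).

Fragment 1: offset=14 data="a" -> buffer=??????????????a
Fragment 2: offset=9 data="GwT" -> buffer=?????????GwT??a
Fragment 3: offset=9 data="mLbGO" -> buffer=?????????mLbGOa
Fragment 4: offset=5 data="NG" -> buffer=?????NG??mLbGOa
Fragment 5: offset=7 data="us" -> buffer=?????NGusmLbGOa
Fragment 6: offset=0 data="jAWyn" -> buffer=jAWynNGusmLbGOa

Answer: jAWynNGusmLbGOa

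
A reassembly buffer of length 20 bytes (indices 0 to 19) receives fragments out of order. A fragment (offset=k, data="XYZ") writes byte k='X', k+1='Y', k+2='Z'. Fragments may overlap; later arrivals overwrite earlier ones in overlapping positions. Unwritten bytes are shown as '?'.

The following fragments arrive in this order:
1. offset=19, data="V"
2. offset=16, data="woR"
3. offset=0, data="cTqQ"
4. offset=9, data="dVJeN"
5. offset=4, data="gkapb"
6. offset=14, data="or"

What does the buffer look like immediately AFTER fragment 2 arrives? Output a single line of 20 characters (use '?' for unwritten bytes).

Answer: ????????????????woRV

Derivation:
Fragment 1: offset=19 data="V" -> buffer=???????????????????V
Fragment 2: offset=16 data="woR" -> buffer=????????????????woRV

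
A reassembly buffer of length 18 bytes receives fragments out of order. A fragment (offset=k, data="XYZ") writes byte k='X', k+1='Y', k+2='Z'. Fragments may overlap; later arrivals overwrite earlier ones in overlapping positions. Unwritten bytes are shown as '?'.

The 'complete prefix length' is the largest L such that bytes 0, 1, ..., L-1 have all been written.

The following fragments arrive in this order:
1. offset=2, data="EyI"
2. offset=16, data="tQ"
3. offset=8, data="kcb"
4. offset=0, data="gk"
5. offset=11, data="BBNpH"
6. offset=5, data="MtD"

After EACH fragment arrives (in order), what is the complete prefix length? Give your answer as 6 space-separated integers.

Answer: 0 0 0 5 5 18

Derivation:
Fragment 1: offset=2 data="EyI" -> buffer=??EyI????????????? -> prefix_len=0
Fragment 2: offset=16 data="tQ" -> buffer=??EyI???????????tQ -> prefix_len=0
Fragment 3: offset=8 data="kcb" -> buffer=??EyI???kcb?????tQ -> prefix_len=0
Fragment 4: offset=0 data="gk" -> buffer=gkEyI???kcb?????tQ -> prefix_len=5
Fragment 5: offset=11 data="BBNpH" -> buffer=gkEyI???kcbBBNpHtQ -> prefix_len=5
Fragment 6: offset=5 data="MtD" -> buffer=gkEyIMtDkcbBBNpHtQ -> prefix_len=18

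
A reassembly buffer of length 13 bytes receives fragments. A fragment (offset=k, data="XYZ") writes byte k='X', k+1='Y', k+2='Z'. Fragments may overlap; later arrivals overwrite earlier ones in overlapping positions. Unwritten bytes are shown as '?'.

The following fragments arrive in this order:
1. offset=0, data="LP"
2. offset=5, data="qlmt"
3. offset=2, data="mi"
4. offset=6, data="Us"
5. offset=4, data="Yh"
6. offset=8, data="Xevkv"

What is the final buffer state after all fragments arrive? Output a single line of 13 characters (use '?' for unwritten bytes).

Fragment 1: offset=0 data="LP" -> buffer=LP???????????
Fragment 2: offset=5 data="qlmt" -> buffer=LP???qlmt????
Fragment 3: offset=2 data="mi" -> buffer=LPmi?qlmt????
Fragment 4: offset=6 data="Us" -> buffer=LPmi?qUst????
Fragment 5: offset=4 data="Yh" -> buffer=LPmiYhUst????
Fragment 6: offset=8 data="Xevkv" -> buffer=LPmiYhUsXevkv

Answer: LPmiYhUsXevkv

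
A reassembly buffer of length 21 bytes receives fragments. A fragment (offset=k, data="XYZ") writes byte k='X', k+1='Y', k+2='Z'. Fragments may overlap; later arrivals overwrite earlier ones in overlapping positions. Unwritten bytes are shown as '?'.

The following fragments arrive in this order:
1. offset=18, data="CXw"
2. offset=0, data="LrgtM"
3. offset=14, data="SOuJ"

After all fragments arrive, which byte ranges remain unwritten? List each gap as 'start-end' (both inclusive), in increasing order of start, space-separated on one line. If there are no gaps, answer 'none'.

Answer: 5-13

Derivation:
Fragment 1: offset=18 len=3
Fragment 2: offset=0 len=5
Fragment 3: offset=14 len=4
Gaps: 5-13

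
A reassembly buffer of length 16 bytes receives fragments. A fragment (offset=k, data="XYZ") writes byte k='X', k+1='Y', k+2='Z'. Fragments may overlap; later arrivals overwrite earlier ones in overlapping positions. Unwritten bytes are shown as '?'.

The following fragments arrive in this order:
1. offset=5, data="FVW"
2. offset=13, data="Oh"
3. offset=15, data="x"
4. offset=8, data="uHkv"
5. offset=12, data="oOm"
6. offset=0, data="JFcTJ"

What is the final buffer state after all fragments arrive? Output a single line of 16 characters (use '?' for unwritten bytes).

Fragment 1: offset=5 data="FVW" -> buffer=?????FVW????????
Fragment 2: offset=13 data="Oh" -> buffer=?????FVW?????Oh?
Fragment 3: offset=15 data="x" -> buffer=?????FVW?????Ohx
Fragment 4: offset=8 data="uHkv" -> buffer=?????FVWuHkv?Ohx
Fragment 5: offset=12 data="oOm" -> buffer=?????FVWuHkvoOmx
Fragment 6: offset=0 data="JFcTJ" -> buffer=JFcTJFVWuHkvoOmx

Answer: JFcTJFVWuHkvoOmx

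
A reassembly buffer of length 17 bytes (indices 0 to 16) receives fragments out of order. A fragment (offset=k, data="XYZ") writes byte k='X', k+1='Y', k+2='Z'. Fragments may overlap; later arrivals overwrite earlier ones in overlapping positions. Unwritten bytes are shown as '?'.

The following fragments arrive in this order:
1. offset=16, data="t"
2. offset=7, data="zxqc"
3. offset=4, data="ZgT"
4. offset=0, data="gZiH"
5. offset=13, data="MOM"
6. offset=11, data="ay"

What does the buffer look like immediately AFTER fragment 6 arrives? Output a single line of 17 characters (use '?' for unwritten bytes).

Fragment 1: offset=16 data="t" -> buffer=????????????????t
Fragment 2: offset=7 data="zxqc" -> buffer=???????zxqc?????t
Fragment 3: offset=4 data="ZgT" -> buffer=????ZgTzxqc?????t
Fragment 4: offset=0 data="gZiH" -> buffer=gZiHZgTzxqc?????t
Fragment 5: offset=13 data="MOM" -> buffer=gZiHZgTzxqc??MOMt
Fragment 6: offset=11 data="ay" -> buffer=gZiHZgTzxqcayMOMt

Answer: gZiHZgTzxqcayMOMt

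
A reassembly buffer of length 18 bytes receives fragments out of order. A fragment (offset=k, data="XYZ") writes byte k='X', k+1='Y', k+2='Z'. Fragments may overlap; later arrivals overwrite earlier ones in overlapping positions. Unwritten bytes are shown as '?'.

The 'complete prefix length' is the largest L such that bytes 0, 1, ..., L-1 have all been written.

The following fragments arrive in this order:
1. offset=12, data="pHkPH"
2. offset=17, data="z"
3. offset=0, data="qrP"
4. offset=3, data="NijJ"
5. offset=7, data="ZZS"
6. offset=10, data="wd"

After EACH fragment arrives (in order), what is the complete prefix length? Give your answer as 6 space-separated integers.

Fragment 1: offset=12 data="pHkPH" -> buffer=????????????pHkPH? -> prefix_len=0
Fragment 2: offset=17 data="z" -> buffer=????????????pHkPHz -> prefix_len=0
Fragment 3: offset=0 data="qrP" -> buffer=qrP?????????pHkPHz -> prefix_len=3
Fragment 4: offset=3 data="NijJ" -> buffer=qrPNijJ?????pHkPHz -> prefix_len=7
Fragment 5: offset=7 data="ZZS" -> buffer=qrPNijJZZS??pHkPHz -> prefix_len=10
Fragment 6: offset=10 data="wd" -> buffer=qrPNijJZZSwdpHkPHz -> prefix_len=18

Answer: 0 0 3 7 10 18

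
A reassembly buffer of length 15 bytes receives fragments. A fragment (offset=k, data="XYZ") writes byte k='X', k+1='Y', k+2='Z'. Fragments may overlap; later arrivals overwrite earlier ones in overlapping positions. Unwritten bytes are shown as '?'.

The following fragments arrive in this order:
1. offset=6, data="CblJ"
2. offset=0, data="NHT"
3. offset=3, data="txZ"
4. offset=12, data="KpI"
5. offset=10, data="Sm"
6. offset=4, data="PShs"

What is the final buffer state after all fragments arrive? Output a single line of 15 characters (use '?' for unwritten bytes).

Answer: NHTtPShslJSmKpI

Derivation:
Fragment 1: offset=6 data="CblJ" -> buffer=??????CblJ?????
Fragment 2: offset=0 data="NHT" -> buffer=NHT???CblJ?????
Fragment 3: offset=3 data="txZ" -> buffer=NHTtxZCblJ?????
Fragment 4: offset=12 data="KpI" -> buffer=NHTtxZCblJ??KpI
Fragment 5: offset=10 data="Sm" -> buffer=NHTtxZCblJSmKpI
Fragment 6: offset=4 data="PShs" -> buffer=NHTtPShslJSmKpI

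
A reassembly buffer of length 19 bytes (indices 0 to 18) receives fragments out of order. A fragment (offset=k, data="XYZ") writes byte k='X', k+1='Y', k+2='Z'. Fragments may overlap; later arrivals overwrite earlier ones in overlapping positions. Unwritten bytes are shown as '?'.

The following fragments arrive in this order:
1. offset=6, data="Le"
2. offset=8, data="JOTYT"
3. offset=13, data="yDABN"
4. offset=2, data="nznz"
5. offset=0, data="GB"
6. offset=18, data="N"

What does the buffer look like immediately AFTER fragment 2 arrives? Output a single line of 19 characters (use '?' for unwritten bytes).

Answer: ??????LeJOTYT??????

Derivation:
Fragment 1: offset=6 data="Le" -> buffer=??????Le???????????
Fragment 2: offset=8 data="JOTYT" -> buffer=??????LeJOTYT??????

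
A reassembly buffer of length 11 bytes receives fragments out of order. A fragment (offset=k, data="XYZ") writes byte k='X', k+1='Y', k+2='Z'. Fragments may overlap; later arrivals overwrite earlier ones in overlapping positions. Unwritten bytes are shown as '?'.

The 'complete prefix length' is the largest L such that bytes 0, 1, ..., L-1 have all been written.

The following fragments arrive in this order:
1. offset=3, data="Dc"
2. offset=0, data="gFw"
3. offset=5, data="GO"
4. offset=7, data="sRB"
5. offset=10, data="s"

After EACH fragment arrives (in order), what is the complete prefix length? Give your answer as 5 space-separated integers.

Answer: 0 5 7 10 11

Derivation:
Fragment 1: offset=3 data="Dc" -> buffer=???Dc?????? -> prefix_len=0
Fragment 2: offset=0 data="gFw" -> buffer=gFwDc?????? -> prefix_len=5
Fragment 3: offset=5 data="GO" -> buffer=gFwDcGO???? -> prefix_len=7
Fragment 4: offset=7 data="sRB" -> buffer=gFwDcGOsRB? -> prefix_len=10
Fragment 5: offset=10 data="s" -> buffer=gFwDcGOsRBs -> prefix_len=11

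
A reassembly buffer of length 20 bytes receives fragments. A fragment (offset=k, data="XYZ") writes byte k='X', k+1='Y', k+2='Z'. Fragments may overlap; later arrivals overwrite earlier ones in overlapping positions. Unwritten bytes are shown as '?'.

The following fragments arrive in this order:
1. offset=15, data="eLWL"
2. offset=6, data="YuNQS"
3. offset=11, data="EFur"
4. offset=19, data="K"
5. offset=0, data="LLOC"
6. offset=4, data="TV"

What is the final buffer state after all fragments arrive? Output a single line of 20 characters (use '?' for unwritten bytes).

Fragment 1: offset=15 data="eLWL" -> buffer=???????????????eLWL?
Fragment 2: offset=6 data="YuNQS" -> buffer=??????YuNQS????eLWL?
Fragment 3: offset=11 data="EFur" -> buffer=??????YuNQSEFureLWL?
Fragment 4: offset=19 data="K" -> buffer=??????YuNQSEFureLWLK
Fragment 5: offset=0 data="LLOC" -> buffer=LLOC??YuNQSEFureLWLK
Fragment 6: offset=4 data="TV" -> buffer=LLOCTVYuNQSEFureLWLK

Answer: LLOCTVYuNQSEFureLWLK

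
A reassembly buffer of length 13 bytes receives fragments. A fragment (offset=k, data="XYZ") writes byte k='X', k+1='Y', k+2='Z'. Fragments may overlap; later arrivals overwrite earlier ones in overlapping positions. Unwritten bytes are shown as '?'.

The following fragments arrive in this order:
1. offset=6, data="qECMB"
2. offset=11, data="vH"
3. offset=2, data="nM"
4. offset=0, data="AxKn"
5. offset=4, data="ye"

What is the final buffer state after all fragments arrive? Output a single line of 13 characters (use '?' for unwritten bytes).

Answer: AxKnyeqECMBvH

Derivation:
Fragment 1: offset=6 data="qECMB" -> buffer=??????qECMB??
Fragment 2: offset=11 data="vH" -> buffer=??????qECMBvH
Fragment 3: offset=2 data="nM" -> buffer=??nM??qECMBvH
Fragment 4: offset=0 data="AxKn" -> buffer=AxKn??qECMBvH
Fragment 5: offset=4 data="ye" -> buffer=AxKnyeqECMBvH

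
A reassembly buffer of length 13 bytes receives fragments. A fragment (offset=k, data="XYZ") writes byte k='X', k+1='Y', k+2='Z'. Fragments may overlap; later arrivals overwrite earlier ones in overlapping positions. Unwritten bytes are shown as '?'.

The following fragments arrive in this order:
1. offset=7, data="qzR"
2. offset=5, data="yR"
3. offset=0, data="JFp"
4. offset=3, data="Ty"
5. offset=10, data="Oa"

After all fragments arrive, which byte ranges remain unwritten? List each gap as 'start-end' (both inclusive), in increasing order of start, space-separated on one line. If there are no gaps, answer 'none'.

Answer: 12-12

Derivation:
Fragment 1: offset=7 len=3
Fragment 2: offset=5 len=2
Fragment 3: offset=0 len=3
Fragment 4: offset=3 len=2
Fragment 5: offset=10 len=2
Gaps: 12-12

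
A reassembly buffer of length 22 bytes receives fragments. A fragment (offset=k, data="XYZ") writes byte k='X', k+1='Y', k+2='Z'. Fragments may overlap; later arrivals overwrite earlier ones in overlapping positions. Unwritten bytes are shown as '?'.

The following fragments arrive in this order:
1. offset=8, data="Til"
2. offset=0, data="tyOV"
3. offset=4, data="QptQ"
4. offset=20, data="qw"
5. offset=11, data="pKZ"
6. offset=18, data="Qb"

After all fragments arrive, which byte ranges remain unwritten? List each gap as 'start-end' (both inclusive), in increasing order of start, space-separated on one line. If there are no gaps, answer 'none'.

Answer: 14-17

Derivation:
Fragment 1: offset=8 len=3
Fragment 2: offset=0 len=4
Fragment 3: offset=4 len=4
Fragment 4: offset=20 len=2
Fragment 5: offset=11 len=3
Fragment 6: offset=18 len=2
Gaps: 14-17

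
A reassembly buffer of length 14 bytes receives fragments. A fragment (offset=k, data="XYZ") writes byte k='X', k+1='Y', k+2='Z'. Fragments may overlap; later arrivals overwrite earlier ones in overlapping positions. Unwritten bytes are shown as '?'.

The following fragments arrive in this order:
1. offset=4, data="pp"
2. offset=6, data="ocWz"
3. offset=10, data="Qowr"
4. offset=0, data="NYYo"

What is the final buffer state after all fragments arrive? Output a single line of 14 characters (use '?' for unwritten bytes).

Fragment 1: offset=4 data="pp" -> buffer=????pp????????
Fragment 2: offset=6 data="ocWz" -> buffer=????ppocWz????
Fragment 3: offset=10 data="Qowr" -> buffer=????ppocWzQowr
Fragment 4: offset=0 data="NYYo" -> buffer=NYYoppocWzQowr

Answer: NYYoppocWzQowr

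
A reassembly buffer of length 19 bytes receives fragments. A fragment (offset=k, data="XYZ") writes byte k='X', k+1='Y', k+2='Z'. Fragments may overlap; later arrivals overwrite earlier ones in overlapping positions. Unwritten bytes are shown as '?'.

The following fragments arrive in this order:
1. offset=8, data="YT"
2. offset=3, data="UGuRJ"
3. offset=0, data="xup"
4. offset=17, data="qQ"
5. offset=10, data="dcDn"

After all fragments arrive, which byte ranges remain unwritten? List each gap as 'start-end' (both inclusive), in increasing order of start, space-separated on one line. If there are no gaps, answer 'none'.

Answer: 14-16

Derivation:
Fragment 1: offset=8 len=2
Fragment 2: offset=3 len=5
Fragment 3: offset=0 len=3
Fragment 4: offset=17 len=2
Fragment 5: offset=10 len=4
Gaps: 14-16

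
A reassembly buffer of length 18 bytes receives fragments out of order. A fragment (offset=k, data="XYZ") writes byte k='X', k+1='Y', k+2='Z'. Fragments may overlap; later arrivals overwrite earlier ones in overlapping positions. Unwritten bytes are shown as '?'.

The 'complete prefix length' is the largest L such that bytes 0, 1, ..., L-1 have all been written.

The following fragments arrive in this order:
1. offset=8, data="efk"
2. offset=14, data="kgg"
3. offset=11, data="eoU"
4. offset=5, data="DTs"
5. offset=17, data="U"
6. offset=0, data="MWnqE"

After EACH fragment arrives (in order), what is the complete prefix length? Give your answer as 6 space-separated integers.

Fragment 1: offset=8 data="efk" -> buffer=????????efk??????? -> prefix_len=0
Fragment 2: offset=14 data="kgg" -> buffer=????????efk???kgg? -> prefix_len=0
Fragment 3: offset=11 data="eoU" -> buffer=????????efkeoUkgg? -> prefix_len=0
Fragment 4: offset=5 data="DTs" -> buffer=?????DTsefkeoUkgg? -> prefix_len=0
Fragment 5: offset=17 data="U" -> buffer=?????DTsefkeoUkggU -> prefix_len=0
Fragment 6: offset=0 data="MWnqE" -> buffer=MWnqEDTsefkeoUkggU -> prefix_len=18

Answer: 0 0 0 0 0 18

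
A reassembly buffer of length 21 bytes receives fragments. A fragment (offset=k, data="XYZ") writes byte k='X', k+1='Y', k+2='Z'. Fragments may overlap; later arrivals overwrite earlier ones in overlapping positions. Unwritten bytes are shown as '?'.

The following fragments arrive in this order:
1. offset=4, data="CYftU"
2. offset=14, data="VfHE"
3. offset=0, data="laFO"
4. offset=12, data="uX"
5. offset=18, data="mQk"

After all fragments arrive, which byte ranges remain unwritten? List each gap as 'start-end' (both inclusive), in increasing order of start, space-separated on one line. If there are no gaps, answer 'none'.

Fragment 1: offset=4 len=5
Fragment 2: offset=14 len=4
Fragment 3: offset=0 len=4
Fragment 4: offset=12 len=2
Fragment 5: offset=18 len=3
Gaps: 9-11

Answer: 9-11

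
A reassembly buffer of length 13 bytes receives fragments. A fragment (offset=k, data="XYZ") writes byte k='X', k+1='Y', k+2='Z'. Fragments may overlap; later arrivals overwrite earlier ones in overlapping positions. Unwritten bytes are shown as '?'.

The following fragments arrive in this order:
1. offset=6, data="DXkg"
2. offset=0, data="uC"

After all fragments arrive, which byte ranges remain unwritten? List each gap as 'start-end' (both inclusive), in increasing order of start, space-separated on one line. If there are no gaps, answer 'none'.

Fragment 1: offset=6 len=4
Fragment 2: offset=0 len=2
Gaps: 2-5 10-12

Answer: 2-5 10-12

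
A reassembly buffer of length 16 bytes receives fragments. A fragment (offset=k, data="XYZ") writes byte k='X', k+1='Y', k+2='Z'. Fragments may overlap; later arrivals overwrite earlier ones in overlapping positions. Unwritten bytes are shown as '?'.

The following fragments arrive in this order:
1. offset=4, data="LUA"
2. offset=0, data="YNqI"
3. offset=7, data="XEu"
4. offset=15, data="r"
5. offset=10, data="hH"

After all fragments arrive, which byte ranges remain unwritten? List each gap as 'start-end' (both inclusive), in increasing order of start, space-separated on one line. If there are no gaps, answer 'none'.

Answer: 12-14

Derivation:
Fragment 1: offset=4 len=3
Fragment 2: offset=0 len=4
Fragment 3: offset=7 len=3
Fragment 4: offset=15 len=1
Fragment 5: offset=10 len=2
Gaps: 12-14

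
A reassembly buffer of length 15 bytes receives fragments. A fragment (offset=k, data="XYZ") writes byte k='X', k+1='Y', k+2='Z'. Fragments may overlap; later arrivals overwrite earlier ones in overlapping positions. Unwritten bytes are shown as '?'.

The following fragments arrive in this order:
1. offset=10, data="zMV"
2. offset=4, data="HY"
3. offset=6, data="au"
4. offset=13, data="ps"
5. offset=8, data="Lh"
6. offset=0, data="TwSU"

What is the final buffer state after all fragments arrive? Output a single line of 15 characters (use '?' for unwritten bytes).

Answer: TwSUHYauLhzMVps

Derivation:
Fragment 1: offset=10 data="zMV" -> buffer=??????????zMV??
Fragment 2: offset=4 data="HY" -> buffer=????HY????zMV??
Fragment 3: offset=6 data="au" -> buffer=????HYau??zMV??
Fragment 4: offset=13 data="ps" -> buffer=????HYau??zMVps
Fragment 5: offset=8 data="Lh" -> buffer=????HYauLhzMVps
Fragment 6: offset=0 data="TwSU" -> buffer=TwSUHYauLhzMVps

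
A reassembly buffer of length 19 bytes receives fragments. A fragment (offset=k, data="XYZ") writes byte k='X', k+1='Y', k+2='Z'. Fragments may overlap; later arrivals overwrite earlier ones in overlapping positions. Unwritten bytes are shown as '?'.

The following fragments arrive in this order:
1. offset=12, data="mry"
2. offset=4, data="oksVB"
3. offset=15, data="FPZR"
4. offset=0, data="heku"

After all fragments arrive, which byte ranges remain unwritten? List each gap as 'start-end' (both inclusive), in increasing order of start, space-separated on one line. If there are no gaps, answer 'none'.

Answer: 9-11

Derivation:
Fragment 1: offset=12 len=3
Fragment 2: offset=4 len=5
Fragment 3: offset=15 len=4
Fragment 4: offset=0 len=4
Gaps: 9-11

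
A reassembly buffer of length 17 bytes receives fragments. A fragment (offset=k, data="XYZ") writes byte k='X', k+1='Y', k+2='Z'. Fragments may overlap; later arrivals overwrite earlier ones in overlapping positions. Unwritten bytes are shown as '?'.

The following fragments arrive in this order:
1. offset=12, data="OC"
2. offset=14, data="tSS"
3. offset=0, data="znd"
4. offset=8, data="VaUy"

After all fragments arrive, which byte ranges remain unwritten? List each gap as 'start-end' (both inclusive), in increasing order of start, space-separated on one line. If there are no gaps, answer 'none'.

Answer: 3-7

Derivation:
Fragment 1: offset=12 len=2
Fragment 2: offset=14 len=3
Fragment 3: offset=0 len=3
Fragment 4: offset=8 len=4
Gaps: 3-7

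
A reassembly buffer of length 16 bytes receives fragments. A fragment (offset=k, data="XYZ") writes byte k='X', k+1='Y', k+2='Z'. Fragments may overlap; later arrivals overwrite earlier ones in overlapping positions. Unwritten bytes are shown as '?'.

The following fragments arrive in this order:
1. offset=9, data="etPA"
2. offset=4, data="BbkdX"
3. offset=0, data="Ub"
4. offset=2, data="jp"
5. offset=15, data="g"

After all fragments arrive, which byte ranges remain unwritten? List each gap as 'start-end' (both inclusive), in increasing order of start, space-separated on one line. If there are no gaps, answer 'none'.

Fragment 1: offset=9 len=4
Fragment 2: offset=4 len=5
Fragment 3: offset=0 len=2
Fragment 4: offset=2 len=2
Fragment 5: offset=15 len=1
Gaps: 13-14

Answer: 13-14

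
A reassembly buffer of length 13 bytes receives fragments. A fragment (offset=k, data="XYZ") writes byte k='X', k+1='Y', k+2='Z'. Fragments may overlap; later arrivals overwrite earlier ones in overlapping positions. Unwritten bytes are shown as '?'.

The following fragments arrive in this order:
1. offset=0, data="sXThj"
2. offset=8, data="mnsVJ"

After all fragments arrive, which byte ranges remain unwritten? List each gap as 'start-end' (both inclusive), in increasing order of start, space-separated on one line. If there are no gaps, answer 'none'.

Fragment 1: offset=0 len=5
Fragment 2: offset=8 len=5
Gaps: 5-7

Answer: 5-7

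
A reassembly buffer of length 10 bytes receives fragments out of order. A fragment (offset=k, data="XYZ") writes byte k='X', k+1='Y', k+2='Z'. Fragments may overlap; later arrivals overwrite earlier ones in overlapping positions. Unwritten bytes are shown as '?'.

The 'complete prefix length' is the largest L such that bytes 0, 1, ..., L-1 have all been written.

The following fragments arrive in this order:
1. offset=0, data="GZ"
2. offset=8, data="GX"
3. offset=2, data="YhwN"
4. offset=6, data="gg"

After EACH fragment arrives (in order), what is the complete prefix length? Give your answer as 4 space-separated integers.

Fragment 1: offset=0 data="GZ" -> buffer=GZ???????? -> prefix_len=2
Fragment 2: offset=8 data="GX" -> buffer=GZ??????GX -> prefix_len=2
Fragment 3: offset=2 data="YhwN" -> buffer=GZYhwN??GX -> prefix_len=6
Fragment 4: offset=6 data="gg" -> buffer=GZYhwNggGX -> prefix_len=10

Answer: 2 2 6 10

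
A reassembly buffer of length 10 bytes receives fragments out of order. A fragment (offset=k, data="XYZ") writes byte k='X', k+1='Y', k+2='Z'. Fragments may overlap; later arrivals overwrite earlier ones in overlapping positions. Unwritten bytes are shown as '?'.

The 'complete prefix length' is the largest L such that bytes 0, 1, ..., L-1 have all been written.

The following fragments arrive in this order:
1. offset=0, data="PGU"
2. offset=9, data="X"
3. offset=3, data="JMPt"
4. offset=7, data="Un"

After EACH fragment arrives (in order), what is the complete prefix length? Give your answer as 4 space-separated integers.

Answer: 3 3 7 10

Derivation:
Fragment 1: offset=0 data="PGU" -> buffer=PGU??????? -> prefix_len=3
Fragment 2: offset=9 data="X" -> buffer=PGU??????X -> prefix_len=3
Fragment 3: offset=3 data="JMPt" -> buffer=PGUJMPt??X -> prefix_len=7
Fragment 4: offset=7 data="Un" -> buffer=PGUJMPtUnX -> prefix_len=10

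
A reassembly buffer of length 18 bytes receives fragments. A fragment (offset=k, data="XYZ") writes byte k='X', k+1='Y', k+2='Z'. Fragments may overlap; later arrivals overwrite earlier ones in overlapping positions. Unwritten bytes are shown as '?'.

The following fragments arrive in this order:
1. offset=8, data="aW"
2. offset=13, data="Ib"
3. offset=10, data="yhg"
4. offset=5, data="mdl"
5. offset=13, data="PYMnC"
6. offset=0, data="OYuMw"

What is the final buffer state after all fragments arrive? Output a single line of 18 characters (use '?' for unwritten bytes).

Answer: OYuMwmdlaWyhgPYMnC

Derivation:
Fragment 1: offset=8 data="aW" -> buffer=????????aW????????
Fragment 2: offset=13 data="Ib" -> buffer=????????aW???Ib???
Fragment 3: offset=10 data="yhg" -> buffer=????????aWyhgIb???
Fragment 4: offset=5 data="mdl" -> buffer=?????mdlaWyhgIb???
Fragment 5: offset=13 data="PYMnC" -> buffer=?????mdlaWyhgPYMnC
Fragment 6: offset=0 data="OYuMw" -> buffer=OYuMwmdlaWyhgPYMnC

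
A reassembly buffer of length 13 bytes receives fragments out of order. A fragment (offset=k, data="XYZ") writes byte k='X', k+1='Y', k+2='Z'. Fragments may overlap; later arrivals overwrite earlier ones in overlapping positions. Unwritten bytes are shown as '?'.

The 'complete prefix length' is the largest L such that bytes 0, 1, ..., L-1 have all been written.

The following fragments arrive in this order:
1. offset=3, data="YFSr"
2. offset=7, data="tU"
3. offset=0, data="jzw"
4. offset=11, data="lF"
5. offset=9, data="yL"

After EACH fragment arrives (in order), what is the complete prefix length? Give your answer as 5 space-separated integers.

Fragment 1: offset=3 data="YFSr" -> buffer=???YFSr?????? -> prefix_len=0
Fragment 2: offset=7 data="tU" -> buffer=???YFSrtU???? -> prefix_len=0
Fragment 3: offset=0 data="jzw" -> buffer=jzwYFSrtU???? -> prefix_len=9
Fragment 4: offset=11 data="lF" -> buffer=jzwYFSrtU??lF -> prefix_len=9
Fragment 5: offset=9 data="yL" -> buffer=jzwYFSrtUyLlF -> prefix_len=13

Answer: 0 0 9 9 13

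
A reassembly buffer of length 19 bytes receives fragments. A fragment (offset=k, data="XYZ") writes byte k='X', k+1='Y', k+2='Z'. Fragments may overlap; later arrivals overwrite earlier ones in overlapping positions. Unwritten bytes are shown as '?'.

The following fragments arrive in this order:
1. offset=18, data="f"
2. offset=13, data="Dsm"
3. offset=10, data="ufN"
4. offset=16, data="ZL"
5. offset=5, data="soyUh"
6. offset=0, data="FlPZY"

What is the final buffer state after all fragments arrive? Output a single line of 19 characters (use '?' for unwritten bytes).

Fragment 1: offset=18 data="f" -> buffer=??????????????????f
Fragment 2: offset=13 data="Dsm" -> buffer=?????????????Dsm??f
Fragment 3: offset=10 data="ufN" -> buffer=??????????ufNDsm??f
Fragment 4: offset=16 data="ZL" -> buffer=??????????ufNDsmZLf
Fragment 5: offset=5 data="soyUh" -> buffer=?????soyUhufNDsmZLf
Fragment 6: offset=0 data="FlPZY" -> buffer=FlPZYsoyUhufNDsmZLf

Answer: FlPZYsoyUhufNDsmZLf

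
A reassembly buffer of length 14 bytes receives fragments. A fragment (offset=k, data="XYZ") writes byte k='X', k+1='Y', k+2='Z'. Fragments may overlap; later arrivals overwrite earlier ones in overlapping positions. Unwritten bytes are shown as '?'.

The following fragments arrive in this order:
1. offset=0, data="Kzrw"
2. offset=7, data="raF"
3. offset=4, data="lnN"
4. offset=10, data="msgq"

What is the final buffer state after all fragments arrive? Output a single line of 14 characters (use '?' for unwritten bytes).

Fragment 1: offset=0 data="Kzrw" -> buffer=Kzrw??????????
Fragment 2: offset=7 data="raF" -> buffer=Kzrw???raF????
Fragment 3: offset=4 data="lnN" -> buffer=KzrwlnNraF????
Fragment 4: offset=10 data="msgq" -> buffer=KzrwlnNraFmsgq

Answer: KzrwlnNraFmsgq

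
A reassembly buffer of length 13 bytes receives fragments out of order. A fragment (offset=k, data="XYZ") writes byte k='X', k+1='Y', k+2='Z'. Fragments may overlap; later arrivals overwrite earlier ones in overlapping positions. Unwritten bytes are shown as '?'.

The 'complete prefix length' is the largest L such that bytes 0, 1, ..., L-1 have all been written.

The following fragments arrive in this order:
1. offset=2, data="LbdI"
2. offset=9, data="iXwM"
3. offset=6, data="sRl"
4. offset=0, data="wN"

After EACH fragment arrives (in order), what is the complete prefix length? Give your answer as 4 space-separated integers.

Fragment 1: offset=2 data="LbdI" -> buffer=??LbdI??????? -> prefix_len=0
Fragment 2: offset=9 data="iXwM" -> buffer=??LbdI???iXwM -> prefix_len=0
Fragment 3: offset=6 data="sRl" -> buffer=??LbdIsRliXwM -> prefix_len=0
Fragment 4: offset=0 data="wN" -> buffer=wNLbdIsRliXwM -> prefix_len=13

Answer: 0 0 0 13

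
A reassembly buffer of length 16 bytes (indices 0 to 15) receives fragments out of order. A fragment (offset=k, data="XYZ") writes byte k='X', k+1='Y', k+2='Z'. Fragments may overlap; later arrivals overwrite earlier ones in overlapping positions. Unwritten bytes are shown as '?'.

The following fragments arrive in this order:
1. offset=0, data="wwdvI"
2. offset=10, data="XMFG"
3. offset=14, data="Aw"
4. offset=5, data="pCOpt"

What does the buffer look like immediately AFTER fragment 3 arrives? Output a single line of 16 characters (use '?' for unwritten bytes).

Answer: wwdvI?????XMFGAw

Derivation:
Fragment 1: offset=0 data="wwdvI" -> buffer=wwdvI???????????
Fragment 2: offset=10 data="XMFG" -> buffer=wwdvI?????XMFG??
Fragment 3: offset=14 data="Aw" -> buffer=wwdvI?????XMFGAw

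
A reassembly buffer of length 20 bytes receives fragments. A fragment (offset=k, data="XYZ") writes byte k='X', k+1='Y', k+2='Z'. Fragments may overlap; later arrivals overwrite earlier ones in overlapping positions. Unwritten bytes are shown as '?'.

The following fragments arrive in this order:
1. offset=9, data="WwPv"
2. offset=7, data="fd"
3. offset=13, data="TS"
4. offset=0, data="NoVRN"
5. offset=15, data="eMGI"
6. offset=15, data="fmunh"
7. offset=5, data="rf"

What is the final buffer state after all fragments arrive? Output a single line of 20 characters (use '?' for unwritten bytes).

Answer: NoVRNrffdWwPvTSfmunh

Derivation:
Fragment 1: offset=9 data="WwPv" -> buffer=?????????WwPv???????
Fragment 2: offset=7 data="fd" -> buffer=???????fdWwPv???????
Fragment 3: offset=13 data="TS" -> buffer=???????fdWwPvTS?????
Fragment 4: offset=0 data="NoVRN" -> buffer=NoVRN??fdWwPvTS?????
Fragment 5: offset=15 data="eMGI" -> buffer=NoVRN??fdWwPvTSeMGI?
Fragment 6: offset=15 data="fmunh" -> buffer=NoVRN??fdWwPvTSfmunh
Fragment 7: offset=5 data="rf" -> buffer=NoVRNrffdWwPvTSfmunh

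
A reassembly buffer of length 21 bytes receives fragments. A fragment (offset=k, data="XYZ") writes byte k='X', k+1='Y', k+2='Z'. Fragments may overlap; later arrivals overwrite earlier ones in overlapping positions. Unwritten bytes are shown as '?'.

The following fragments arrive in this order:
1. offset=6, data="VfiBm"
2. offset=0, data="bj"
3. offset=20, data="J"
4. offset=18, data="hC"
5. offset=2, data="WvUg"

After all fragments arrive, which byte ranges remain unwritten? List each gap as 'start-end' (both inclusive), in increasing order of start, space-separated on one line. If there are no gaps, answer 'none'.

Fragment 1: offset=6 len=5
Fragment 2: offset=0 len=2
Fragment 3: offset=20 len=1
Fragment 4: offset=18 len=2
Fragment 5: offset=2 len=4
Gaps: 11-17

Answer: 11-17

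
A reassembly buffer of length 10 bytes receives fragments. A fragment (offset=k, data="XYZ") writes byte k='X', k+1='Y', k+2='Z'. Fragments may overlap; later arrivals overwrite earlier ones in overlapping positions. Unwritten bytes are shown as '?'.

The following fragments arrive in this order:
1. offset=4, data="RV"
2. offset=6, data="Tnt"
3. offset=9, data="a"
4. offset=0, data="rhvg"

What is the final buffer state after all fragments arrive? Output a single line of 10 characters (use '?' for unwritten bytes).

Fragment 1: offset=4 data="RV" -> buffer=????RV????
Fragment 2: offset=6 data="Tnt" -> buffer=????RVTnt?
Fragment 3: offset=9 data="a" -> buffer=????RVTnta
Fragment 4: offset=0 data="rhvg" -> buffer=rhvgRVTnta

Answer: rhvgRVTnta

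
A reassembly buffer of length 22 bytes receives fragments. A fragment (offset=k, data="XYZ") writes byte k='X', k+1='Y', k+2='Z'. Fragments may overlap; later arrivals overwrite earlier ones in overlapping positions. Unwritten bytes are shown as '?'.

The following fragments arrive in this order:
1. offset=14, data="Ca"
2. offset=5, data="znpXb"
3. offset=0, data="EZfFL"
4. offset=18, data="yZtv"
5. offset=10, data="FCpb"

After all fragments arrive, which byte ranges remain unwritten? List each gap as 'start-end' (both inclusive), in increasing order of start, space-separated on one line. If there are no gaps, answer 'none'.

Fragment 1: offset=14 len=2
Fragment 2: offset=5 len=5
Fragment 3: offset=0 len=5
Fragment 4: offset=18 len=4
Fragment 5: offset=10 len=4
Gaps: 16-17

Answer: 16-17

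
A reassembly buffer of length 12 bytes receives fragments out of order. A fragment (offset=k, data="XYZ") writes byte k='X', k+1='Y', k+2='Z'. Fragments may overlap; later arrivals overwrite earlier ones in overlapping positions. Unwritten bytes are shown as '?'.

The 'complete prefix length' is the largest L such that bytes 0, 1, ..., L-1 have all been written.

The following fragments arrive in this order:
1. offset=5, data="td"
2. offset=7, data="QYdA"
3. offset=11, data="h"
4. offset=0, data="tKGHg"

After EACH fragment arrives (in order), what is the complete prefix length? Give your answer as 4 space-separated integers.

Fragment 1: offset=5 data="td" -> buffer=?????td????? -> prefix_len=0
Fragment 2: offset=7 data="QYdA" -> buffer=?????tdQYdA? -> prefix_len=0
Fragment 3: offset=11 data="h" -> buffer=?????tdQYdAh -> prefix_len=0
Fragment 4: offset=0 data="tKGHg" -> buffer=tKGHgtdQYdAh -> prefix_len=12

Answer: 0 0 0 12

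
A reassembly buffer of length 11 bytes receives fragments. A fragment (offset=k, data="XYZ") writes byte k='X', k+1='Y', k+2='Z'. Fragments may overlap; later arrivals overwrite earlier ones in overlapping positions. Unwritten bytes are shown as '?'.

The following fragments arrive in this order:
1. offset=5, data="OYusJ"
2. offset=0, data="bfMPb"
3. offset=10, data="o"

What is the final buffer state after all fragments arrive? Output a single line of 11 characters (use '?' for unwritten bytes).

Answer: bfMPbOYusJo

Derivation:
Fragment 1: offset=5 data="OYusJ" -> buffer=?????OYusJ?
Fragment 2: offset=0 data="bfMPb" -> buffer=bfMPbOYusJ?
Fragment 3: offset=10 data="o" -> buffer=bfMPbOYusJo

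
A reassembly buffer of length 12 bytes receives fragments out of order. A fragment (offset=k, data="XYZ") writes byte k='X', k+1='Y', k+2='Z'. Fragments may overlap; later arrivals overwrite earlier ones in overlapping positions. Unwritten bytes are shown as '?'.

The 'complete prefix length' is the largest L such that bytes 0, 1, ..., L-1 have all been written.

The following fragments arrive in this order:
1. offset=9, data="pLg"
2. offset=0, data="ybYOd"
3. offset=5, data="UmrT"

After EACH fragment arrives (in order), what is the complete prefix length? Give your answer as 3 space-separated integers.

Fragment 1: offset=9 data="pLg" -> buffer=?????????pLg -> prefix_len=0
Fragment 2: offset=0 data="ybYOd" -> buffer=ybYOd????pLg -> prefix_len=5
Fragment 3: offset=5 data="UmrT" -> buffer=ybYOdUmrTpLg -> prefix_len=12

Answer: 0 5 12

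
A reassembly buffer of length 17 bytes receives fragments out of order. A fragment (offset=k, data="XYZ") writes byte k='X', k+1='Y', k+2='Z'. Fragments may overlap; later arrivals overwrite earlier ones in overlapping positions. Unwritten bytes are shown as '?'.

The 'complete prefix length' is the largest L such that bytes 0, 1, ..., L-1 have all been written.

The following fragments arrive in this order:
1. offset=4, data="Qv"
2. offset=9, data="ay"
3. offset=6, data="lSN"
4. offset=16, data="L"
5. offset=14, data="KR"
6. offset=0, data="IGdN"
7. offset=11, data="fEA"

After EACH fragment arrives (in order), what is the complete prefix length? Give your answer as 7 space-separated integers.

Fragment 1: offset=4 data="Qv" -> buffer=????Qv??????????? -> prefix_len=0
Fragment 2: offset=9 data="ay" -> buffer=????Qv???ay?????? -> prefix_len=0
Fragment 3: offset=6 data="lSN" -> buffer=????QvlSNay?????? -> prefix_len=0
Fragment 4: offset=16 data="L" -> buffer=????QvlSNay?????L -> prefix_len=0
Fragment 5: offset=14 data="KR" -> buffer=????QvlSNay???KRL -> prefix_len=0
Fragment 6: offset=0 data="IGdN" -> buffer=IGdNQvlSNay???KRL -> prefix_len=11
Fragment 7: offset=11 data="fEA" -> buffer=IGdNQvlSNayfEAKRL -> prefix_len=17

Answer: 0 0 0 0 0 11 17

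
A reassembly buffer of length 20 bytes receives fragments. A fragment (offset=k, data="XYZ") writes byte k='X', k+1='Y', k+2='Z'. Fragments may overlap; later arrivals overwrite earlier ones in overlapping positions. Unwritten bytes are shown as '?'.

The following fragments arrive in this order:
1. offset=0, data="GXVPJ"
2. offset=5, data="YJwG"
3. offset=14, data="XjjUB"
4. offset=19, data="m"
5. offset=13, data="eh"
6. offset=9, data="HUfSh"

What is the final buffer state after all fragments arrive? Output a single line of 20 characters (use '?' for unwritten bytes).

Fragment 1: offset=0 data="GXVPJ" -> buffer=GXVPJ???????????????
Fragment 2: offset=5 data="YJwG" -> buffer=GXVPJYJwG???????????
Fragment 3: offset=14 data="XjjUB" -> buffer=GXVPJYJwG?????XjjUB?
Fragment 4: offset=19 data="m" -> buffer=GXVPJYJwG?????XjjUBm
Fragment 5: offset=13 data="eh" -> buffer=GXVPJYJwG????ehjjUBm
Fragment 6: offset=9 data="HUfSh" -> buffer=GXVPJYJwGHUfShhjjUBm

Answer: GXVPJYJwGHUfShhjjUBm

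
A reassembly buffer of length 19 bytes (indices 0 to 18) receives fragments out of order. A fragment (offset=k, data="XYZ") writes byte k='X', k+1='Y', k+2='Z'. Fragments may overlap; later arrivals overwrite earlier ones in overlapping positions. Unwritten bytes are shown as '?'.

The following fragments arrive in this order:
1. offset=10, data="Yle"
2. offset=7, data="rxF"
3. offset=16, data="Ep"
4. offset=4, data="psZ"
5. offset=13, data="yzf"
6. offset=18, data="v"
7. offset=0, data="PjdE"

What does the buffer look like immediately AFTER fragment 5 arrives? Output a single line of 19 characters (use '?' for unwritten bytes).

Fragment 1: offset=10 data="Yle" -> buffer=??????????Yle??????
Fragment 2: offset=7 data="rxF" -> buffer=???????rxFYle??????
Fragment 3: offset=16 data="Ep" -> buffer=???????rxFYle???Ep?
Fragment 4: offset=4 data="psZ" -> buffer=????psZrxFYle???Ep?
Fragment 5: offset=13 data="yzf" -> buffer=????psZrxFYleyzfEp?

Answer: ????psZrxFYleyzfEp?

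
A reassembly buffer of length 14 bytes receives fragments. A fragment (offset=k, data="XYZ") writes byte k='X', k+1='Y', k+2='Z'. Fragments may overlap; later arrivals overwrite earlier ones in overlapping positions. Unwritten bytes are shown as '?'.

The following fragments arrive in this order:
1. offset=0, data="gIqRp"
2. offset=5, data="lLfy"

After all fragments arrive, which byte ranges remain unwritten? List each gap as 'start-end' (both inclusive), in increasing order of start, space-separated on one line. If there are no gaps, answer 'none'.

Answer: 9-13

Derivation:
Fragment 1: offset=0 len=5
Fragment 2: offset=5 len=4
Gaps: 9-13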